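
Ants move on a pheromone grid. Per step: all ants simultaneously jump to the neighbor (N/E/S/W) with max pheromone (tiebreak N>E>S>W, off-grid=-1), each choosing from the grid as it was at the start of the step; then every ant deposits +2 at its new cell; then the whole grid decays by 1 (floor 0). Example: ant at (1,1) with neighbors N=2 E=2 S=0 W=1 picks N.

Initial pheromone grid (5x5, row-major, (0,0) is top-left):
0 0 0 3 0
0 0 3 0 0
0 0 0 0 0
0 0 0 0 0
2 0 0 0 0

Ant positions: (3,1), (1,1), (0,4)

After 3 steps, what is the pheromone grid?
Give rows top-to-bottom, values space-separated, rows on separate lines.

After step 1: ants at (2,1),(1,2),(0,3)
  0 0 0 4 0
  0 0 4 0 0
  0 1 0 0 0
  0 0 0 0 0
  1 0 0 0 0
After step 2: ants at (1,1),(0,2),(0,4)
  0 0 1 3 1
  0 1 3 0 0
  0 0 0 0 0
  0 0 0 0 0
  0 0 0 0 0
After step 3: ants at (1,2),(0,3),(0,3)
  0 0 0 6 0
  0 0 4 0 0
  0 0 0 0 0
  0 0 0 0 0
  0 0 0 0 0

0 0 0 6 0
0 0 4 0 0
0 0 0 0 0
0 0 0 0 0
0 0 0 0 0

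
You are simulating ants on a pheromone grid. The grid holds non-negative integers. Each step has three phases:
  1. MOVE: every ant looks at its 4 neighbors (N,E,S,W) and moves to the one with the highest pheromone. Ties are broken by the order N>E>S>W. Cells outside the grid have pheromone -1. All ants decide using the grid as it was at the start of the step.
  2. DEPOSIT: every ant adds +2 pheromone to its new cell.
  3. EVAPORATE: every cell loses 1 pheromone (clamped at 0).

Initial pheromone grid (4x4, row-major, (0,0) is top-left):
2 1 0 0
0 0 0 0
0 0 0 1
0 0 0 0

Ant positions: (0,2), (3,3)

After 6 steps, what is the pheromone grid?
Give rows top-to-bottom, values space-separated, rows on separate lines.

After step 1: ants at (0,1),(2,3)
  1 2 0 0
  0 0 0 0
  0 0 0 2
  0 0 0 0
After step 2: ants at (0,0),(1,3)
  2 1 0 0
  0 0 0 1
  0 0 0 1
  0 0 0 0
After step 3: ants at (0,1),(2,3)
  1 2 0 0
  0 0 0 0
  0 0 0 2
  0 0 0 0
After step 4: ants at (0,0),(1,3)
  2 1 0 0
  0 0 0 1
  0 0 0 1
  0 0 0 0
After step 5: ants at (0,1),(2,3)
  1 2 0 0
  0 0 0 0
  0 0 0 2
  0 0 0 0
After step 6: ants at (0,0),(1,3)
  2 1 0 0
  0 0 0 1
  0 0 0 1
  0 0 0 0

2 1 0 0
0 0 0 1
0 0 0 1
0 0 0 0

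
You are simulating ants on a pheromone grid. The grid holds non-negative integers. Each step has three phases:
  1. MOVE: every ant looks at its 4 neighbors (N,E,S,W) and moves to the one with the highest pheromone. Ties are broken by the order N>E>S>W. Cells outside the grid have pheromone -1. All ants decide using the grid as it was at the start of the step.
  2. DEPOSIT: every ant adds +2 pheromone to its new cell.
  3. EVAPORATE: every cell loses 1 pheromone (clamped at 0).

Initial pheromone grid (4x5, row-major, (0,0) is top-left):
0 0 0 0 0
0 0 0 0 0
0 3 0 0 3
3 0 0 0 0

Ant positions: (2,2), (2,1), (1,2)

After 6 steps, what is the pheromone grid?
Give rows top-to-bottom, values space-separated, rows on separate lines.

After step 1: ants at (2,1),(1,1),(0,2)
  0 0 1 0 0
  0 1 0 0 0
  0 4 0 0 2
  2 0 0 0 0
After step 2: ants at (1,1),(2,1),(0,3)
  0 0 0 1 0
  0 2 0 0 0
  0 5 0 0 1
  1 0 0 0 0
After step 3: ants at (2,1),(1,1),(0,4)
  0 0 0 0 1
  0 3 0 0 0
  0 6 0 0 0
  0 0 0 0 0
After step 4: ants at (1,1),(2,1),(1,4)
  0 0 0 0 0
  0 4 0 0 1
  0 7 0 0 0
  0 0 0 0 0
After step 5: ants at (2,1),(1,1),(0,4)
  0 0 0 0 1
  0 5 0 0 0
  0 8 0 0 0
  0 0 0 0 0
After step 6: ants at (1,1),(2,1),(1,4)
  0 0 0 0 0
  0 6 0 0 1
  0 9 0 0 0
  0 0 0 0 0

0 0 0 0 0
0 6 0 0 1
0 9 0 0 0
0 0 0 0 0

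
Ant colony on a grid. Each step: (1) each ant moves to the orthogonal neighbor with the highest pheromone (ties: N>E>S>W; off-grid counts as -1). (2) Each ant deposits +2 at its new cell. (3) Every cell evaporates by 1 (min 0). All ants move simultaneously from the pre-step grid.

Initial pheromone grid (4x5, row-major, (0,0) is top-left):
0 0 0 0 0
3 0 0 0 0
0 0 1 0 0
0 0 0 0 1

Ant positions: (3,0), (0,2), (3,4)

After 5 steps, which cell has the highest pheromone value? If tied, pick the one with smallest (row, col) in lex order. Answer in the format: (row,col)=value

Step 1: ant0:(3,0)->N->(2,0) | ant1:(0,2)->E->(0,3) | ant2:(3,4)->N->(2,4)
  grid max=2 at (1,0)
Step 2: ant0:(2,0)->N->(1,0) | ant1:(0,3)->E->(0,4) | ant2:(2,4)->N->(1,4)
  grid max=3 at (1,0)
Step 3: ant0:(1,0)->N->(0,0) | ant1:(0,4)->S->(1,4) | ant2:(1,4)->N->(0,4)
  grid max=2 at (0,4)
Step 4: ant0:(0,0)->S->(1,0) | ant1:(1,4)->N->(0,4) | ant2:(0,4)->S->(1,4)
  grid max=3 at (0,4)
Step 5: ant0:(1,0)->N->(0,0) | ant1:(0,4)->S->(1,4) | ant2:(1,4)->N->(0,4)
  grid max=4 at (0,4)
Final grid:
  1 0 0 0 4
  2 0 0 0 4
  0 0 0 0 0
  0 0 0 0 0
Max pheromone 4 at (0,4)

Answer: (0,4)=4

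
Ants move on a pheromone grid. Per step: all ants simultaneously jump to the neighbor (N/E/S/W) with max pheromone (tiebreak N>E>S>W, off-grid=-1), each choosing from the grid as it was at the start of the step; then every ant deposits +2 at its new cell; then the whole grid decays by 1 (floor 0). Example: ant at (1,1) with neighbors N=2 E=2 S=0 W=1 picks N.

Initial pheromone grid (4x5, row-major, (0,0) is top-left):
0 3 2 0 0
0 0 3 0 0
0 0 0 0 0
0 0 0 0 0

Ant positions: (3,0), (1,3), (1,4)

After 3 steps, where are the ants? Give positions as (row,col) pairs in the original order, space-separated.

Step 1: ant0:(3,0)->N->(2,0) | ant1:(1,3)->W->(1,2) | ant2:(1,4)->N->(0,4)
  grid max=4 at (1,2)
Step 2: ant0:(2,0)->N->(1,0) | ant1:(1,2)->N->(0,2) | ant2:(0,4)->S->(1,4)
  grid max=3 at (1,2)
Step 3: ant0:(1,0)->N->(0,0) | ant1:(0,2)->S->(1,2) | ant2:(1,4)->N->(0,4)
  grid max=4 at (1,2)

(0,0) (1,2) (0,4)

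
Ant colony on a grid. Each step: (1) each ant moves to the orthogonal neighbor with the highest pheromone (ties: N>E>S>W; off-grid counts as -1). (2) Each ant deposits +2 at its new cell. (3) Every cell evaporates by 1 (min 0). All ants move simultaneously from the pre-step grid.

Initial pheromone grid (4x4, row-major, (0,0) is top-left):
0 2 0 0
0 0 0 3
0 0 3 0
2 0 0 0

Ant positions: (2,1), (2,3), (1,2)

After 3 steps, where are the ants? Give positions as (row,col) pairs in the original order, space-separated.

Step 1: ant0:(2,1)->E->(2,2) | ant1:(2,3)->N->(1,3) | ant2:(1,2)->E->(1,3)
  grid max=6 at (1,3)
Step 2: ant0:(2,2)->N->(1,2) | ant1:(1,3)->N->(0,3) | ant2:(1,3)->N->(0,3)
  grid max=5 at (1,3)
Step 3: ant0:(1,2)->E->(1,3) | ant1:(0,3)->S->(1,3) | ant2:(0,3)->S->(1,3)
  grid max=10 at (1,3)

(1,3) (1,3) (1,3)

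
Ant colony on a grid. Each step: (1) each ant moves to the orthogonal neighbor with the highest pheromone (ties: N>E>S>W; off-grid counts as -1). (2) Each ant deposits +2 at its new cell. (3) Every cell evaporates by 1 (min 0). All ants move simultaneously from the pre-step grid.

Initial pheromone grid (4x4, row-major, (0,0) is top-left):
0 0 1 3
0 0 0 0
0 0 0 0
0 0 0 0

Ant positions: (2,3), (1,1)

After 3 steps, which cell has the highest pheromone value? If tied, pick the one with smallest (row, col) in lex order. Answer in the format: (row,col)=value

Step 1: ant0:(2,3)->N->(1,3) | ant1:(1,1)->N->(0,1)
  grid max=2 at (0,3)
Step 2: ant0:(1,3)->N->(0,3) | ant1:(0,1)->E->(0,2)
  grid max=3 at (0,3)
Step 3: ant0:(0,3)->W->(0,2) | ant1:(0,2)->E->(0,3)
  grid max=4 at (0,3)
Final grid:
  0 0 2 4
  0 0 0 0
  0 0 0 0
  0 0 0 0
Max pheromone 4 at (0,3)

Answer: (0,3)=4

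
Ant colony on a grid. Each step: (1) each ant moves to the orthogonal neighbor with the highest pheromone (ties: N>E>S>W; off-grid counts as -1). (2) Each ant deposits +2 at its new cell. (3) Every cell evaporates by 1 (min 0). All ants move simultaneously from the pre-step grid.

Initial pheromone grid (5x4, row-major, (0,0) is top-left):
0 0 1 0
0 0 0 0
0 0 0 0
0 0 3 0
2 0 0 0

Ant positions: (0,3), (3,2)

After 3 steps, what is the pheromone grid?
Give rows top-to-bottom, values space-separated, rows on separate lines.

After step 1: ants at (0,2),(2,2)
  0 0 2 0
  0 0 0 0
  0 0 1 0
  0 0 2 0
  1 0 0 0
After step 2: ants at (0,3),(3,2)
  0 0 1 1
  0 0 0 0
  0 0 0 0
  0 0 3 0
  0 0 0 0
After step 3: ants at (0,2),(2,2)
  0 0 2 0
  0 0 0 0
  0 0 1 0
  0 0 2 0
  0 0 0 0

0 0 2 0
0 0 0 0
0 0 1 0
0 0 2 0
0 0 0 0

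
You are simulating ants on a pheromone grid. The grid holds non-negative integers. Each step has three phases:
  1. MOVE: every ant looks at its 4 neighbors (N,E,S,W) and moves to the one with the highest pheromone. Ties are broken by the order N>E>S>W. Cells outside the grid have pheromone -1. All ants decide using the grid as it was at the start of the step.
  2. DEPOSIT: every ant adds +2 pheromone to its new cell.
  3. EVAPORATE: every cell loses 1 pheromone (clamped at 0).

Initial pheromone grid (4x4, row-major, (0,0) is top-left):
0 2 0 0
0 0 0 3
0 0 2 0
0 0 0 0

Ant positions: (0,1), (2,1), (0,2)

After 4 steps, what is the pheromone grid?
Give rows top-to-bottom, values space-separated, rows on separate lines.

After step 1: ants at (0,2),(2,2),(0,1)
  0 3 1 0
  0 0 0 2
  0 0 3 0
  0 0 0 0
After step 2: ants at (0,1),(1,2),(0,2)
  0 4 2 0
  0 0 1 1
  0 0 2 0
  0 0 0 0
After step 3: ants at (0,2),(0,2),(0,1)
  0 5 5 0
  0 0 0 0
  0 0 1 0
  0 0 0 0
After step 4: ants at (0,1),(0,1),(0,2)
  0 8 6 0
  0 0 0 0
  0 0 0 0
  0 0 0 0

0 8 6 0
0 0 0 0
0 0 0 0
0 0 0 0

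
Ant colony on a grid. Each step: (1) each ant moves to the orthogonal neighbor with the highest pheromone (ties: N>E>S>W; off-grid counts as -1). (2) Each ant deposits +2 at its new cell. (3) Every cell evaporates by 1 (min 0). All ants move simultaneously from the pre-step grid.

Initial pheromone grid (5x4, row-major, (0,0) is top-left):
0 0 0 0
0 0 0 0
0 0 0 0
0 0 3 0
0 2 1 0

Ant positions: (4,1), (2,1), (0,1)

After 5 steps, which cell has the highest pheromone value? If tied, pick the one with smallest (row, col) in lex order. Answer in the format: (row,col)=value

Answer: (1,3)=3

Derivation:
Step 1: ant0:(4,1)->E->(4,2) | ant1:(2,1)->N->(1,1) | ant2:(0,1)->E->(0,2)
  grid max=2 at (3,2)
Step 2: ant0:(4,2)->N->(3,2) | ant1:(1,1)->N->(0,1) | ant2:(0,2)->E->(0,3)
  grid max=3 at (3,2)
Step 3: ant0:(3,2)->S->(4,2) | ant1:(0,1)->E->(0,2) | ant2:(0,3)->S->(1,3)
  grid max=2 at (3,2)
Step 4: ant0:(4,2)->N->(3,2) | ant1:(0,2)->E->(0,3) | ant2:(1,3)->N->(0,3)
  grid max=3 at (0,3)
Step 5: ant0:(3,2)->S->(4,2) | ant1:(0,3)->S->(1,3) | ant2:(0,3)->S->(1,3)
  grid max=3 at (1,3)
Final grid:
  0 0 0 2
  0 0 0 3
  0 0 0 0
  0 0 2 0
  0 0 2 0
Max pheromone 3 at (1,3)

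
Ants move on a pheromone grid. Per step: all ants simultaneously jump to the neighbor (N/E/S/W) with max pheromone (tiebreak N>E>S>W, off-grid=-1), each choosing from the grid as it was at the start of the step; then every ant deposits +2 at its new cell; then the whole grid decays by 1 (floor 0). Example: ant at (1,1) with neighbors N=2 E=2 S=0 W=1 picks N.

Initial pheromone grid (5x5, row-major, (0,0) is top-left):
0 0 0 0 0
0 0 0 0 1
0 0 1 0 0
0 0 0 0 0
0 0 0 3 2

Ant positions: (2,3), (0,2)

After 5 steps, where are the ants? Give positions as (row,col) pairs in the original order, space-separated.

Step 1: ant0:(2,3)->W->(2,2) | ant1:(0,2)->E->(0,3)
  grid max=2 at (2,2)
Step 2: ant0:(2,2)->N->(1,2) | ant1:(0,3)->E->(0,4)
  grid max=1 at (0,4)
Step 3: ant0:(1,2)->S->(2,2) | ant1:(0,4)->S->(1,4)
  grid max=2 at (2,2)
Step 4: ant0:(2,2)->N->(1,2) | ant1:(1,4)->N->(0,4)
  grid max=1 at (0,4)
Step 5: ant0:(1,2)->S->(2,2) | ant1:(0,4)->S->(1,4)
  grid max=2 at (2,2)

(2,2) (1,4)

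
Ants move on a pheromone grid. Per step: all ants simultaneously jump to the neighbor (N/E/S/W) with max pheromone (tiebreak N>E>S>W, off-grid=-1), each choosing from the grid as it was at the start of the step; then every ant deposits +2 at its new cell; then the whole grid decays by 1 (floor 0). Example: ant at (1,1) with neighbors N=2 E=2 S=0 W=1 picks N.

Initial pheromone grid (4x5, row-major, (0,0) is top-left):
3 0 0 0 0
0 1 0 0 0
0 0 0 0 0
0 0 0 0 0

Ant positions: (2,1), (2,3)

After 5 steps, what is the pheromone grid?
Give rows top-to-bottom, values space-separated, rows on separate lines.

After step 1: ants at (1,1),(1,3)
  2 0 0 0 0
  0 2 0 1 0
  0 0 0 0 0
  0 0 0 0 0
After step 2: ants at (0,1),(0,3)
  1 1 0 1 0
  0 1 0 0 0
  0 0 0 0 0
  0 0 0 0 0
After step 3: ants at (1,1),(0,4)
  0 0 0 0 1
  0 2 0 0 0
  0 0 0 0 0
  0 0 0 0 0
After step 4: ants at (0,1),(1,4)
  0 1 0 0 0
  0 1 0 0 1
  0 0 0 0 0
  0 0 0 0 0
After step 5: ants at (1,1),(0,4)
  0 0 0 0 1
  0 2 0 0 0
  0 0 0 0 0
  0 0 0 0 0

0 0 0 0 1
0 2 0 0 0
0 0 0 0 0
0 0 0 0 0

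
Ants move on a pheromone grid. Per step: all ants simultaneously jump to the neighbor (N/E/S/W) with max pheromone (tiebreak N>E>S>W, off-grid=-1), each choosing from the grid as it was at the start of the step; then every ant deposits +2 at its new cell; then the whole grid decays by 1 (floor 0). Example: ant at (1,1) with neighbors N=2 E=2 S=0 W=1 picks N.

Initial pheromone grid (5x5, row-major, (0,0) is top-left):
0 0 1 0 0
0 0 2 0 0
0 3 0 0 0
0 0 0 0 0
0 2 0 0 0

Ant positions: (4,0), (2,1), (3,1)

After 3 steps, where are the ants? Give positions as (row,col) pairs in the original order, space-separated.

Step 1: ant0:(4,0)->E->(4,1) | ant1:(2,1)->N->(1,1) | ant2:(3,1)->N->(2,1)
  grid max=4 at (2,1)
Step 2: ant0:(4,1)->N->(3,1) | ant1:(1,1)->S->(2,1) | ant2:(2,1)->N->(1,1)
  grid max=5 at (2,1)
Step 3: ant0:(3,1)->N->(2,1) | ant1:(2,1)->N->(1,1) | ant2:(1,1)->S->(2,1)
  grid max=8 at (2,1)

(2,1) (1,1) (2,1)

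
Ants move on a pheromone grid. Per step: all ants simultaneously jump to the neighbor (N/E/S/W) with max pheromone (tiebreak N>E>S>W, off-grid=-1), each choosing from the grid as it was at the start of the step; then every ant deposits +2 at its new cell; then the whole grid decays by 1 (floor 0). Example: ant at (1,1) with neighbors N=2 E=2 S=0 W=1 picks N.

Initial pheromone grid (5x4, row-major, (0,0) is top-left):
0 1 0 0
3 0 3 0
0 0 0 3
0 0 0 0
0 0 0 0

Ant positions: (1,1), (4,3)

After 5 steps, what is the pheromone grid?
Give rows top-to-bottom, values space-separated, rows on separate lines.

After step 1: ants at (1,2),(3,3)
  0 0 0 0
  2 0 4 0
  0 0 0 2
  0 0 0 1
  0 0 0 0
After step 2: ants at (0,2),(2,3)
  0 0 1 0
  1 0 3 0
  0 0 0 3
  0 0 0 0
  0 0 0 0
After step 3: ants at (1,2),(1,3)
  0 0 0 0
  0 0 4 1
  0 0 0 2
  0 0 0 0
  0 0 0 0
After step 4: ants at (1,3),(1,2)
  0 0 0 0
  0 0 5 2
  0 0 0 1
  0 0 0 0
  0 0 0 0
After step 5: ants at (1,2),(1,3)
  0 0 0 0
  0 0 6 3
  0 0 0 0
  0 0 0 0
  0 0 0 0

0 0 0 0
0 0 6 3
0 0 0 0
0 0 0 0
0 0 0 0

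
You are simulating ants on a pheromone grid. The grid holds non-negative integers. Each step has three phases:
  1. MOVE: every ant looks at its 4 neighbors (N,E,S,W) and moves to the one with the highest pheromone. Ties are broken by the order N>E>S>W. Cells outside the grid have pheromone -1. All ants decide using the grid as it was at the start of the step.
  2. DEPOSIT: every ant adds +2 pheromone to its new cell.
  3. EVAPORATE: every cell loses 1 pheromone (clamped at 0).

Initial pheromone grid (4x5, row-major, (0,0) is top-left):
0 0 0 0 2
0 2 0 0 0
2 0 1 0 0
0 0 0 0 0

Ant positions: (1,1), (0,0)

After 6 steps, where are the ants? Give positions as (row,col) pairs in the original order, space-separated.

Step 1: ant0:(1,1)->N->(0,1) | ant1:(0,0)->E->(0,1)
  grid max=3 at (0,1)
Step 2: ant0:(0,1)->S->(1,1) | ant1:(0,1)->S->(1,1)
  grid max=4 at (1,1)
Step 3: ant0:(1,1)->N->(0,1) | ant1:(1,1)->N->(0,1)
  grid max=5 at (0,1)
Step 4: ant0:(0,1)->S->(1,1) | ant1:(0,1)->S->(1,1)
  grid max=6 at (1,1)
Step 5: ant0:(1,1)->N->(0,1) | ant1:(1,1)->N->(0,1)
  grid max=7 at (0,1)
Step 6: ant0:(0,1)->S->(1,1) | ant1:(0,1)->S->(1,1)
  grid max=8 at (1,1)

(1,1) (1,1)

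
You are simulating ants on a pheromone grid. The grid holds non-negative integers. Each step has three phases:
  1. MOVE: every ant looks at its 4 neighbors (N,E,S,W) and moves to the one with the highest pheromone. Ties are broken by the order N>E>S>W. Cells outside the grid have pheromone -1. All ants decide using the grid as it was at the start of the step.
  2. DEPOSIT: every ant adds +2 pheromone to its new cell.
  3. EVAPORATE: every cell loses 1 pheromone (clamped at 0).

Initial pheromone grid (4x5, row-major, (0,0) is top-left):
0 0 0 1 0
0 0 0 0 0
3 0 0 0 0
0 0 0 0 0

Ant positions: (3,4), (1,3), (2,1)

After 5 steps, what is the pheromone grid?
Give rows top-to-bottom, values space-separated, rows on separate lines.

After step 1: ants at (2,4),(0,3),(2,0)
  0 0 0 2 0
  0 0 0 0 0
  4 0 0 0 1
  0 0 0 0 0
After step 2: ants at (1,4),(0,4),(1,0)
  0 0 0 1 1
  1 0 0 0 1
  3 0 0 0 0
  0 0 0 0 0
After step 3: ants at (0,4),(1,4),(2,0)
  0 0 0 0 2
  0 0 0 0 2
  4 0 0 0 0
  0 0 0 0 0
After step 4: ants at (1,4),(0,4),(1,0)
  0 0 0 0 3
  1 0 0 0 3
  3 0 0 0 0
  0 0 0 0 0
After step 5: ants at (0,4),(1,4),(2,0)
  0 0 0 0 4
  0 0 0 0 4
  4 0 0 0 0
  0 0 0 0 0

0 0 0 0 4
0 0 0 0 4
4 0 0 0 0
0 0 0 0 0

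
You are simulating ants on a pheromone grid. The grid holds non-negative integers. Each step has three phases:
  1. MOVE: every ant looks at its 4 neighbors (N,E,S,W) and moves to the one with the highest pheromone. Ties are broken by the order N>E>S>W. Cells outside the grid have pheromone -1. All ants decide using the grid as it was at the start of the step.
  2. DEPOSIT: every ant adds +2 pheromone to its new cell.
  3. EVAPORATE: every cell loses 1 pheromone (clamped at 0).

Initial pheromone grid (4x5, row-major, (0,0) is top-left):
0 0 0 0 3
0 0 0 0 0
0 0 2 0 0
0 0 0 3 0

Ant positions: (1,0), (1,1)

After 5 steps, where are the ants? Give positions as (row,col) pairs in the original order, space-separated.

Step 1: ant0:(1,0)->N->(0,0) | ant1:(1,1)->N->(0,1)
  grid max=2 at (0,4)
Step 2: ant0:(0,0)->E->(0,1) | ant1:(0,1)->W->(0,0)
  grid max=2 at (0,0)
Step 3: ant0:(0,1)->W->(0,0) | ant1:(0,0)->E->(0,1)
  grid max=3 at (0,0)
Step 4: ant0:(0,0)->E->(0,1) | ant1:(0,1)->W->(0,0)
  grid max=4 at (0,0)
Step 5: ant0:(0,1)->W->(0,0) | ant1:(0,0)->E->(0,1)
  grid max=5 at (0,0)

(0,0) (0,1)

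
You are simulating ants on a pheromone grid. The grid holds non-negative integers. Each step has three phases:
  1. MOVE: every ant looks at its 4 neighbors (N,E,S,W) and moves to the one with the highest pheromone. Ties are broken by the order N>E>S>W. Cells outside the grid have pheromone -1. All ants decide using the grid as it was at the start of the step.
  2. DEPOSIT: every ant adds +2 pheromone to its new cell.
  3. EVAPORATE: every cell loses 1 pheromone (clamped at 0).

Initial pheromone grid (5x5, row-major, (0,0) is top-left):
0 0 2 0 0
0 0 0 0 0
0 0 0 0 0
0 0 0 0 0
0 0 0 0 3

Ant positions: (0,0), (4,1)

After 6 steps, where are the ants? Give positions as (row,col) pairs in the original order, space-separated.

Step 1: ant0:(0,0)->E->(0,1) | ant1:(4,1)->N->(3,1)
  grid max=2 at (4,4)
Step 2: ant0:(0,1)->E->(0,2) | ant1:(3,1)->N->(2,1)
  grid max=2 at (0,2)
Step 3: ant0:(0,2)->E->(0,3) | ant1:(2,1)->N->(1,1)
  grid max=1 at (0,2)
Step 4: ant0:(0,3)->W->(0,2) | ant1:(1,1)->N->(0,1)
  grid max=2 at (0,2)
Step 5: ant0:(0,2)->W->(0,1) | ant1:(0,1)->E->(0,2)
  grid max=3 at (0,2)
Step 6: ant0:(0,1)->E->(0,2) | ant1:(0,2)->W->(0,1)
  grid max=4 at (0,2)

(0,2) (0,1)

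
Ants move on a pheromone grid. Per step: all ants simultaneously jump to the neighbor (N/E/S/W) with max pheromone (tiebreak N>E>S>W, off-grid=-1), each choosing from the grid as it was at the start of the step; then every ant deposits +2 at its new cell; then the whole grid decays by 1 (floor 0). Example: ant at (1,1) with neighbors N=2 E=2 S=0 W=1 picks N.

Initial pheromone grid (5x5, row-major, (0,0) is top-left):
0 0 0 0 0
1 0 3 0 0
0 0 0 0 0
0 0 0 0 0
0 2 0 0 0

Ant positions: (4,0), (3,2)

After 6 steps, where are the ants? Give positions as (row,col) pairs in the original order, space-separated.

Step 1: ant0:(4,0)->E->(4,1) | ant1:(3,2)->N->(2,2)
  grid max=3 at (4,1)
Step 2: ant0:(4,1)->N->(3,1) | ant1:(2,2)->N->(1,2)
  grid max=3 at (1,2)
Step 3: ant0:(3,1)->S->(4,1) | ant1:(1,2)->N->(0,2)
  grid max=3 at (4,1)
Step 4: ant0:(4,1)->N->(3,1) | ant1:(0,2)->S->(1,2)
  grid max=3 at (1,2)
Step 5: ant0:(3,1)->S->(4,1) | ant1:(1,2)->N->(0,2)
  grid max=3 at (4,1)
Step 6: ant0:(4,1)->N->(3,1) | ant1:(0,2)->S->(1,2)
  grid max=3 at (1,2)

(3,1) (1,2)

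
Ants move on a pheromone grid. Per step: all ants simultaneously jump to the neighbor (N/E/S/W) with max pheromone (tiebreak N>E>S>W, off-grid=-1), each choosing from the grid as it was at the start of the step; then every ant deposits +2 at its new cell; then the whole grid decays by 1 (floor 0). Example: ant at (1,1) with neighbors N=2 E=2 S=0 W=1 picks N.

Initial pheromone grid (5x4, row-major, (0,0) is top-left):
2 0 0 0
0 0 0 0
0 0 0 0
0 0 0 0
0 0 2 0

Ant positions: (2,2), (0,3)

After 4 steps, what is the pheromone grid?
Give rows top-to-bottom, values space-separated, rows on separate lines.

After step 1: ants at (1,2),(1,3)
  1 0 0 0
  0 0 1 1
  0 0 0 0
  0 0 0 0
  0 0 1 0
After step 2: ants at (1,3),(1,2)
  0 0 0 0
  0 0 2 2
  0 0 0 0
  0 0 0 0
  0 0 0 0
After step 3: ants at (1,2),(1,3)
  0 0 0 0
  0 0 3 3
  0 0 0 0
  0 0 0 0
  0 0 0 0
After step 4: ants at (1,3),(1,2)
  0 0 0 0
  0 0 4 4
  0 0 0 0
  0 0 0 0
  0 0 0 0

0 0 0 0
0 0 4 4
0 0 0 0
0 0 0 0
0 0 0 0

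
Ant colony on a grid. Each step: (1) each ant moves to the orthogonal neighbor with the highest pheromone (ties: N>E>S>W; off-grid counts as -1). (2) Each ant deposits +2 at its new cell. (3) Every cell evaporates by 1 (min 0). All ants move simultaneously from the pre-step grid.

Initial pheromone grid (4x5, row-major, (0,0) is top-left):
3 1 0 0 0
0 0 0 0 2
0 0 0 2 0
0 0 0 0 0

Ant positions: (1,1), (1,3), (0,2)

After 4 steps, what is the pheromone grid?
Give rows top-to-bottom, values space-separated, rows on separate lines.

After step 1: ants at (0,1),(1,4),(0,1)
  2 4 0 0 0
  0 0 0 0 3
  0 0 0 1 0
  0 0 0 0 0
After step 2: ants at (0,0),(0,4),(0,0)
  5 3 0 0 1
  0 0 0 0 2
  0 0 0 0 0
  0 0 0 0 0
After step 3: ants at (0,1),(1,4),(0,1)
  4 6 0 0 0
  0 0 0 0 3
  0 0 0 0 0
  0 0 0 0 0
After step 4: ants at (0,0),(0,4),(0,0)
  7 5 0 0 1
  0 0 0 0 2
  0 0 0 0 0
  0 0 0 0 0

7 5 0 0 1
0 0 0 0 2
0 0 0 0 0
0 0 0 0 0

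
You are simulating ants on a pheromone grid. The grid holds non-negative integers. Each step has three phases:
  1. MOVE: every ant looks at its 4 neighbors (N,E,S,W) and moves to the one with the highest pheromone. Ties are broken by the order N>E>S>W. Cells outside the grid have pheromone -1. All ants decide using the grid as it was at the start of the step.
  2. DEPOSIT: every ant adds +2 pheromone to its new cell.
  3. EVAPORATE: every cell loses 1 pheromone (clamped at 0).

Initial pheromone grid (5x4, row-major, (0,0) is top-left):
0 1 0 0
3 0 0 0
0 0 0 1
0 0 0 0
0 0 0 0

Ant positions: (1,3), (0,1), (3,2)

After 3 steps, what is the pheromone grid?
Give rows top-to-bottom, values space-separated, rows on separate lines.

After step 1: ants at (2,3),(0,2),(2,2)
  0 0 1 0
  2 0 0 0
  0 0 1 2
  0 0 0 0
  0 0 0 0
After step 2: ants at (2,2),(0,3),(2,3)
  0 0 0 1
  1 0 0 0
  0 0 2 3
  0 0 0 0
  0 0 0 0
After step 3: ants at (2,3),(1,3),(2,2)
  0 0 0 0
  0 0 0 1
  0 0 3 4
  0 0 0 0
  0 0 0 0

0 0 0 0
0 0 0 1
0 0 3 4
0 0 0 0
0 0 0 0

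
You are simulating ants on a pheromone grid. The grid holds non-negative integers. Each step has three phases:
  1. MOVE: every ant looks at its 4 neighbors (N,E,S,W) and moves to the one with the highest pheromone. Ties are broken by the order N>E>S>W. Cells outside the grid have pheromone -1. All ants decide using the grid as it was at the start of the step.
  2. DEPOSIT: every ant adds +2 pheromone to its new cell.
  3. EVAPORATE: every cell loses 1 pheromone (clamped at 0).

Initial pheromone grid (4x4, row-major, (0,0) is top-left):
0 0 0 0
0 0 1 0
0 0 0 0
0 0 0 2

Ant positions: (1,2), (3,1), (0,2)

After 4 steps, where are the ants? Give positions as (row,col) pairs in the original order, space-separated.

Step 1: ant0:(1,2)->N->(0,2) | ant1:(3,1)->N->(2,1) | ant2:(0,2)->S->(1,2)
  grid max=2 at (1,2)
Step 2: ant0:(0,2)->S->(1,2) | ant1:(2,1)->N->(1,1) | ant2:(1,2)->N->(0,2)
  grid max=3 at (1,2)
Step 3: ant0:(1,2)->N->(0,2) | ant1:(1,1)->E->(1,2) | ant2:(0,2)->S->(1,2)
  grid max=6 at (1,2)
Step 4: ant0:(0,2)->S->(1,2) | ant1:(1,2)->N->(0,2) | ant2:(1,2)->N->(0,2)
  grid max=7 at (1,2)

(1,2) (0,2) (0,2)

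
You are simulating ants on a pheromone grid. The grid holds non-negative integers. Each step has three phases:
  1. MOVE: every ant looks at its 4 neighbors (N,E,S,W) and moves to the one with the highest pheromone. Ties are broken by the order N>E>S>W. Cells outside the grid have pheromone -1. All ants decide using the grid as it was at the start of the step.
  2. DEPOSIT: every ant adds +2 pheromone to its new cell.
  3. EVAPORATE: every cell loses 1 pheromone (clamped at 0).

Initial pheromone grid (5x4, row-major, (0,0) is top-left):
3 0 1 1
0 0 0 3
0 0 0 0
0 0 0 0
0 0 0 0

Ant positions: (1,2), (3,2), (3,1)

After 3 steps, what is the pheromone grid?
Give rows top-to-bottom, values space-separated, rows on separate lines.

After step 1: ants at (1,3),(2,2),(2,1)
  2 0 0 0
  0 0 0 4
  0 1 1 0
  0 0 0 0
  0 0 0 0
After step 2: ants at (0,3),(2,1),(2,2)
  1 0 0 1
  0 0 0 3
  0 2 2 0
  0 0 0 0
  0 0 0 0
After step 3: ants at (1,3),(2,2),(2,1)
  0 0 0 0
  0 0 0 4
  0 3 3 0
  0 0 0 0
  0 0 0 0

0 0 0 0
0 0 0 4
0 3 3 0
0 0 0 0
0 0 0 0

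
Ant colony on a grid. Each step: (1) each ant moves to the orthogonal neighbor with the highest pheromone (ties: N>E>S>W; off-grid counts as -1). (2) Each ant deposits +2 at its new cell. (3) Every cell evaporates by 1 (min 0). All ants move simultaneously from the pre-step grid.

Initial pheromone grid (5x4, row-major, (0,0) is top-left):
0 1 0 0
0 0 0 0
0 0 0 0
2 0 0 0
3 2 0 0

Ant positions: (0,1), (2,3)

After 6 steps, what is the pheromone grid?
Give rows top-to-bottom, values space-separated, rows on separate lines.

After step 1: ants at (0,2),(1,3)
  0 0 1 0
  0 0 0 1
  0 0 0 0
  1 0 0 0
  2 1 0 0
After step 2: ants at (0,3),(0,3)
  0 0 0 3
  0 0 0 0
  0 0 0 0
  0 0 0 0
  1 0 0 0
After step 3: ants at (1,3),(1,3)
  0 0 0 2
  0 0 0 3
  0 0 0 0
  0 0 0 0
  0 0 0 0
After step 4: ants at (0,3),(0,3)
  0 0 0 5
  0 0 0 2
  0 0 0 0
  0 0 0 0
  0 0 0 0
After step 5: ants at (1,3),(1,3)
  0 0 0 4
  0 0 0 5
  0 0 0 0
  0 0 0 0
  0 0 0 0
After step 6: ants at (0,3),(0,3)
  0 0 0 7
  0 0 0 4
  0 0 0 0
  0 0 0 0
  0 0 0 0

0 0 0 7
0 0 0 4
0 0 0 0
0 0 0 0
0 0 0 0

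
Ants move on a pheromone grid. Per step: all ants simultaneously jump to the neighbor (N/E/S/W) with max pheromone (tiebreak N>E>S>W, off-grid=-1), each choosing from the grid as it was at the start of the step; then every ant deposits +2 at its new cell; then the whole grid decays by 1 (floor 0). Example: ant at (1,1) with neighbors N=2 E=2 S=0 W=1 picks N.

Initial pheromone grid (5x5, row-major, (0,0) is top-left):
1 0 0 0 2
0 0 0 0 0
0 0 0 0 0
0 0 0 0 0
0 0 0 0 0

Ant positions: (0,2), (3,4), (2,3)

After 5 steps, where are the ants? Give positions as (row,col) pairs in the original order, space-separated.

Step 1: ant0:(0,2)->E->(0,3) | ant1:(3,4)->N->(2,4) | ant2:(2,3)->N->(1,3)
  grid max=1 at (0,3)
Step 2: ant0:(0,3)->E->(0,4) | ant1:(2,4)->N->(1,4) | ant2:(1,3)->N->(0,3)
  grid max=2 at (0,3)
Step 3: ant0:(0,4)->W->(0,3) | ant1:(1,4)->N->(0,4) | ant2:(0,3)->E->(0,4)
  grid max=5 at (0,4)
Step 4: ant0:(0,3)->E->(0,4) | ant1:(0,4)->W->(0,3) | ant2:(0,4)->W->(0,3)
  grid max=6 at (0,3)
Step 5: ant0:(0,4)->W->(0,3) | ant1:(0,3)->E->(0,4) | ant2:(0,3)->E->(0,4)
  grid max=9 at (0,4)

(0,3) (0,4) (0,4)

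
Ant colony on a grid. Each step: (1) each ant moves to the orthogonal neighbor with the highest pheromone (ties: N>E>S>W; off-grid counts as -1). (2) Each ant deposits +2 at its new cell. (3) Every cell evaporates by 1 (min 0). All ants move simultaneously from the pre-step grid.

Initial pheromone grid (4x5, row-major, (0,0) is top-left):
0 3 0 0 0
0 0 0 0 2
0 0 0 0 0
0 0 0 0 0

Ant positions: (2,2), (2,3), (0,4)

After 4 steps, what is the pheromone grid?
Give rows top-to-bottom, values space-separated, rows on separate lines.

After step 1: ants at (1,2),(1,3),(1,4)
  0 2 0 0 0
  0 0 1 1 3
  0 0 0 0 0
  0 0 0 0 0
After step 2: ants at (1,3),(1,4),(1,3)
  0 1 0 0 0
  0 0 0 4 4
  0 0 0 0 0
  0 0 0 0 0
After step 3: ants at (1,4),(1,3),(1,4)
  0 0 0 0 0
  0 0 0 5 7
  0 0 0 0 0
  0 0 0 0 0
After step 4: ants at (1,3),(1,4),(1,3)
  0 0 0 0 0
  0 0 0 8 8
  0 0 0 0 0
  0 0 0 0 0

0 0 0 0 0
0 0 0 8 8
0 0 0 0 0
0 0 0 0 0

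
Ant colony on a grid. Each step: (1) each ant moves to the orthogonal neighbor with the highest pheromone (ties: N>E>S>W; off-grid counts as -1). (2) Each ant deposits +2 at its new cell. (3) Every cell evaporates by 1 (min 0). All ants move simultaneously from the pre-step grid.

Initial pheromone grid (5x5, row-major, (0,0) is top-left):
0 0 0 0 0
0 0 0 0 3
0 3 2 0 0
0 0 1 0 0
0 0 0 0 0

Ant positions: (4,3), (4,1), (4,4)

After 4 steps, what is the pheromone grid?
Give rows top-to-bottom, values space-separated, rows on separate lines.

After step 1: ants at (3,3),(3,1),(3,4)
  0 0 0 0 0
  0 0 0 0 2
  0 2 1 0 0
  0 1 0 1 1
  0 0 0 0 0
After step 2: ants at (3,4),(2,1),(3,3)
  0 0 0 0 0
  0 0 0 0 1
  0 3 0 0 0
  0 0 0 2 2
  0 0 0 0 0
After step 3: ants at (3,3),(1,1),(3,4)
  0 0 0 0 0
  0 1 0 0 0
  0 2 0 0 0
  0 0 0 3 3
  0 0 0 0 0
After step 4: ants at (3,4),(2,1),(3,3)
  0 0 0 0 0
  0 0 0 0 0
  0 3 0 0 0
  0 0 0 4 4
  0 0 0 0 0

0 0 0 0 0
0 0 0 0 0
0 3 0 0 0
0 0 0 4 4
0 0 0 0 0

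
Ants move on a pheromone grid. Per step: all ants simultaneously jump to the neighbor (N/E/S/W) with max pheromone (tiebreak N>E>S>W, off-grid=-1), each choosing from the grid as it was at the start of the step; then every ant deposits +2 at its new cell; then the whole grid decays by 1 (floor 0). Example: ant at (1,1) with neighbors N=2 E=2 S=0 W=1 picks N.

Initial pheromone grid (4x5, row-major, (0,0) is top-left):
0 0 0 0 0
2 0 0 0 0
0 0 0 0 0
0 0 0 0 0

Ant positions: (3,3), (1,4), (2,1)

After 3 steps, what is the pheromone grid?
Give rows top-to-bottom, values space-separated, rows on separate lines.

After step 1: ants at (2,3),(0,4),(1,1)
  0 0 0 0 1
  1 1 0 0 0
  0 0 0 1 0
  0 0 0 0 0
After step 2: ants at (1,3),(1,4),(1,0)
  0 0 0 0 0
  2 0 0 1 1
  0 0 0 0 0
  0 0 0 0 0
After step 3: ants at (1,4),(1,3),(0,0)
  1 0 0 0 0
  1 0 0 2 2
  0 0 0 0 0
  0 0 0 0 0

1 0 0 0 0
1 0 0 2 2
0 0 0 0 0
0 0 0 0 0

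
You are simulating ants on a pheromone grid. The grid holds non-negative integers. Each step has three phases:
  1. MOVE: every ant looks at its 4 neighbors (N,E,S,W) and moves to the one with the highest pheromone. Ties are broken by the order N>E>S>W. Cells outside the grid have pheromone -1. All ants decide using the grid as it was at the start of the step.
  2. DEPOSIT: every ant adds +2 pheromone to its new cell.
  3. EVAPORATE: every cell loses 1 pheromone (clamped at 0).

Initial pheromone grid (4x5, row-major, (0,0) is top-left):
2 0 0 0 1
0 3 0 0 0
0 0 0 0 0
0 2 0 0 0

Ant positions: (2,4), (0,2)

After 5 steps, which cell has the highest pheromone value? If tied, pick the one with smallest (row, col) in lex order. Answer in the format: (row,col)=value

Step 1: ant0:(2,4)->N->(1,4) | ant1:(0,2)->E->(0,3)
  grid max=2 at (1,1)
Step 2: ant0:(1,4)->N->(0,4) | ant1:(0,3)->E->(0,4)
  grid max=3 at (0,4)
Step 3: ant0:(0,4)->S->(1,4) | ant1:(0,4)->S->(1,4)
  grid max=3 at (1,4)
Step 4: ant0:(1,4)->N->(0,4) | ant1:(1,4)->N->(0,4)
  grid max=5 at (0,4)
Step 5: ant0:(0,4)->S->(1,4) | ant1:(0,4)->S->(1,4)
  grid max=5 at (1,4)
Final grid:
  0 0 0 0 4
  0 0 0 0 5
  0 0 0 0 0
  0 0 0 0 0
Max pheromone 5 at (1,4)

Answer: (1,4)=5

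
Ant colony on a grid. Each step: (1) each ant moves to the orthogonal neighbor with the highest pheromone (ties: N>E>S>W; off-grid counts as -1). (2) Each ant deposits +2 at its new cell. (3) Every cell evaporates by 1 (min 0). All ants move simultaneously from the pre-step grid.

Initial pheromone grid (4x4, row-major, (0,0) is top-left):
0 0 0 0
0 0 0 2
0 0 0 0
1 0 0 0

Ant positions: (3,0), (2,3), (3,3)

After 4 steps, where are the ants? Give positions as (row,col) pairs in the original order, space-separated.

Step 1: ant0:(3,0)->N->(2,0) | ant1:(2,3)->N->(1,3) | ant2:(3,3)->N->(2,3)
  grid max=3 at (1,3)
Step 2: ant0:(2,0)->N->(1,0) | ant1:(1,3)->S->(2,3) | ant2:(2,3)->N->(1,3)
  grid max=4 at (1,3)
Step 3: ant0:(1,0)->N->(0,0) | ant1:(2,3)->N->(1,3) | ant2:(1,3)->S->(2,3)
  grid max=5 at (1,3)
Step 4: ant0:(0,0)->E->(0,1) | ant1:(1,3)->S->(2,3) | ant2:(2,3)->N->(1,3)
  grid max=6 at (1,3)

(0,1) (2,3) (1,3)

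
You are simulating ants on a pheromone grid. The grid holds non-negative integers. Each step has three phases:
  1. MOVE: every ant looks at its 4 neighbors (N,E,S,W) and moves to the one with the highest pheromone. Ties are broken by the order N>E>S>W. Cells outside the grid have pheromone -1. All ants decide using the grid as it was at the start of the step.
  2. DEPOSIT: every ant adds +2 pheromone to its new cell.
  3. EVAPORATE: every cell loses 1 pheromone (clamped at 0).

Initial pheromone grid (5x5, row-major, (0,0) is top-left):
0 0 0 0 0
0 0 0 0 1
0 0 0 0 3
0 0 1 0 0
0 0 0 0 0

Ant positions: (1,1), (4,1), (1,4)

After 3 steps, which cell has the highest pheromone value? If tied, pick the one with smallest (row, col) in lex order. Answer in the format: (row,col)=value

Answer: (2,4)=4

Derivation:
Step 1: ant0:(1,1)->N->(0,1) | ant1:(4,1)->N->(3,1) | ant2:(1,4)->S->(2,4)
  grid max=4 at (2,4)
Step 2: ant0:(0,1)->E->(0,2) | ant1:(3,1)->N->(2,1) | ant2:(2,4)->N->(1,4)
  grid max=3 at (2,4)
Step 3: ant0:(0,2)->E->(0,3) | ant1:(2,1)->N->(1,1) | ant2:(1,4)->S->(2,4)
  grid max=4 at (2,4)
Final grid:
  0 0 0 1 0
  0 1 0 0 0
  0 0 0 0 4
  0 0 0 0 0
  0 0 0 0 0
Max pheromone 4 at (2,4)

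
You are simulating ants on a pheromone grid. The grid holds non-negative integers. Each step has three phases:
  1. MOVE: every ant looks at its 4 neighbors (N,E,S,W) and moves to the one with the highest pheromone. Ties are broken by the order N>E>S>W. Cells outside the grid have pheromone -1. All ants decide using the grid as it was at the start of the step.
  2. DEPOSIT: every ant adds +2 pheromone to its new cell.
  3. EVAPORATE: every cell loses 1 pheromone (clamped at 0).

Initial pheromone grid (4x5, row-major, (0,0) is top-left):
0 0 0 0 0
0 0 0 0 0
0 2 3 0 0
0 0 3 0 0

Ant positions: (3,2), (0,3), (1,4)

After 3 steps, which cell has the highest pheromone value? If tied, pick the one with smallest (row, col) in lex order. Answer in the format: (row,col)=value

Answer: (0,4)=5

Derivation:
Step 1: ant0:(3,2)->N->(2,2) | ant1:(0,3)->E->(0,4) | ant2:(1,4)->N->(0,4)
  grid max=4 at (2,2)
Step 2: ant0:(2,2)->S->(3,2) | ant1:(0,4)->S->(1,4) | ant2:(0,4)->S->(1,4)
  grid max=3 at (1,4)
Step 3: ant0:(3,2)->N->(2,2) | ant1:(1,4)->N->(0,4) | ant2:(1,4)->N->(0,4)
  grid max=5 at (0,4)
Final grid:
  0 0 0 0 5
  0 0 0 0 2
  0 0 4 0 0
  0 0 2 0 0
Max pheromone 5 at (0,4)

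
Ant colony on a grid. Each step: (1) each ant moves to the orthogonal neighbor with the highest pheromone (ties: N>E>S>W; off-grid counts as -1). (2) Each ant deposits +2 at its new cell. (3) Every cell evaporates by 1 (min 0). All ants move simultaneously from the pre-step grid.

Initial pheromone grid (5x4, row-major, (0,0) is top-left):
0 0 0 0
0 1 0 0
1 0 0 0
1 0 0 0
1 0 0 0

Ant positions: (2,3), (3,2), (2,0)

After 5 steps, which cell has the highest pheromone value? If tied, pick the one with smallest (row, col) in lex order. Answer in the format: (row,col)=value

Step 1: ant0:(2,3)->N->(1,3) | ant1:(3,2)->N->(2,2) | ant2:(2,0)->S->(3,0)
  grid max=2 at (3,0)
Step 2: ant0:(1,3)->N->(0,3) | ant1:(2,2)->N->(1,2) | ant2:(3,0)->N->(2,0)
  grid max=1 at (0,3)
Step 3: ant0:(0,3)->S->(1,3) | ant1:(1,2)->N->(0,2) | ant2:(2,0)->S->(3,0)
  grid max=2 at (3,0)
Step 4: ant0:(1,3)->N->(0,3) | ant1:(0,2)->E->(0,3) | ant2:(3,0)->N->(2,0)
  grid max=3 at (0,3)
Step 5: ant0:(0,3)->S->(1,3) | ant1:(0,3)->S->(1,3) | ant2:(2,0)->S->(3,0)
  grid max=3 at (1,3)
Final grid:
  0 0 0 2
  0 0 0 3
  0 0 0 0
  2 0 0 0
  0 0 0 0
Max pheromone 3 at (1,3)

Answer: (1,3)=3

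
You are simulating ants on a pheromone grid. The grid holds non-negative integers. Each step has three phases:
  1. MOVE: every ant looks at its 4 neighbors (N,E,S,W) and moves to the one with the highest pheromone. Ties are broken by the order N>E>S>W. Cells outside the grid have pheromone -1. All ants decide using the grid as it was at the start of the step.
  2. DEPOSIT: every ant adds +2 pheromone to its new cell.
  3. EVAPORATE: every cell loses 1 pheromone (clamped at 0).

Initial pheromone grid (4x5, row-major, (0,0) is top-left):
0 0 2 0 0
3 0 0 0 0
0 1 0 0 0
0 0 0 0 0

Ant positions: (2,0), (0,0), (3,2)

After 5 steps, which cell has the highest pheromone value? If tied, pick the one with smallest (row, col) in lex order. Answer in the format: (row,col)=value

Answer: (1,0)=10

Derivation:
Step 1: ant0:(2,0)->N->(1,0) | ant1:(0,0)->S->(1,0) | ant2:(3,2)->N->(2,2)
  grid max=6 at (1,0)
Step 2: ant0:(1,0)->N->(0,0) | ant1:(1,0)->N->(0,0) | ant2:(2,2)->N->(1,2)
  grid max=5 at (1,0)
Step 3: ant0:(0,0)->S->(1,0) | ant1:(0,0)->S->(1,0) | ant2:(1,2)->N->(0,2)
  grid max=8 at (1,0)
Step 4: ant0:(1,0)->N->(0,0) | ant1:(1,0)->N->(0,0) | ant2:(0,2)->E->(0,3)
  grid max=7 at (1,0)
Step 5: ant0:(0,0)->S->(1,0) | ant1:(0,0)->S->(1,0) | ant2:(0,3)->E->(0,4)
  grid max=10 at (1,0)
Final grid:
  4 0 0 0 1
  10 0 0 0 0
  0 0 0 0 0
  0 0 0 0 0
Max pheromone 10 at (1,0)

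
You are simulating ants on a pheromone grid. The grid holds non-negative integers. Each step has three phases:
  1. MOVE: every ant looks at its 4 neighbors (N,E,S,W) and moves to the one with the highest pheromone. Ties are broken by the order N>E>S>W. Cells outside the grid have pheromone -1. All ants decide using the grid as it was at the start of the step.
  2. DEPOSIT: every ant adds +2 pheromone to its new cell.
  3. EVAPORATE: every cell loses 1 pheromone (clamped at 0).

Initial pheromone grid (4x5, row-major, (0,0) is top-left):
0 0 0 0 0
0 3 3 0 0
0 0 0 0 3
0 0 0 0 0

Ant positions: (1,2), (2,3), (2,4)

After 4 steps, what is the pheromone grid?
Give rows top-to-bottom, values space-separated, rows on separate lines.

After step 1: ants at (1,1),(2,4),(1,4)
  0 0 0 0 0
  0 4 2 0 1
  0 0 0 0 4
  0 0 0 0 0
After step 2: ants at (1,2),(1,4),(2,4)
  0 0 0 0 0
  0 3 3 0 2
  0 0 0 0 5
  0 0 0 0 0
After step 3: ants at (1,1),(2,4),(1,4)
  0 0 0 0 0
  0 4 2 0 3
  0 0 0 0 6
  0 0 0 0 0
After step 4: ants at (1,2),(1,4),(2,4)
  0 0 0 0 0
  0 3 3 0 4
  0 0 0 0 7
  0 0 0 0 0

0 0 0 0 0
0 3 3 0 4
0 0 0 0 7
0 0 0 0 0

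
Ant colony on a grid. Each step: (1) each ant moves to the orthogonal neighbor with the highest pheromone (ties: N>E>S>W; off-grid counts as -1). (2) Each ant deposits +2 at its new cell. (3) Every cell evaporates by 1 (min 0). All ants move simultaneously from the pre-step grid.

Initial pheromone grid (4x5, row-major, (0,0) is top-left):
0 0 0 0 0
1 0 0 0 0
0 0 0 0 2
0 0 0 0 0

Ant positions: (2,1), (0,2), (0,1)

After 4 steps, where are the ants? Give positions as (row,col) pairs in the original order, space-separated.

Step 1: ant0:(2,1)->N->(1,1) | ant1:(0,2)->E->(0,3) | ant2:(0,1)->E->(0,2)
  grid max=1 at (0,2)
Step 2: ant0:(1,1)->N->(0,1) | ant1:(0,3)->W->(0,2) | ant2:(0,2)->E->(0,3)
  grid max=2 at (0,2)
Step 3: ant0:(0,1)->E->(0,2) | ant1:(0,2)->E->(0,3) | ant2:(0,3)->W->(0,2)
  grid max=5 at (0,2)
Step 4: ant0:(0,2)->E->(0,3) | ant1:(0,3)->W->(0,2) | ant2:(0,2)->E->(0,3)
  grid max=6 at (0,2)

(0,3) (0,2) (0,3)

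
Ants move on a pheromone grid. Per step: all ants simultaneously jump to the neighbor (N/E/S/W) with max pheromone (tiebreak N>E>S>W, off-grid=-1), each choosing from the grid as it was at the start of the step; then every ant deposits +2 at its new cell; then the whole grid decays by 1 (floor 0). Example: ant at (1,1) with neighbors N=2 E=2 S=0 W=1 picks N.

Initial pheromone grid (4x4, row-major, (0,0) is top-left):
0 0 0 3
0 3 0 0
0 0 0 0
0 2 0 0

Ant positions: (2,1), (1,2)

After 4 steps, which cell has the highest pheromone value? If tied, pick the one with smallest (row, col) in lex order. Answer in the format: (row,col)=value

Answer: (1,1)=7

Derivation:
Step 1: ant0:(2,1)->N->(1,1) | ant1:(1,2)->W->(1,1)
  grid max=6 at (1,1)
Step 2: ant0:(1,1)->N->(0,1) | ant1:(1,1)->N->(0,1)
  grid max=5 at (1,1)
Step 3: ant0:(0,1)->S->(1,1) | ant1:(0,1)->S->(1,1)
  grid max=8 at (1,1)
Step 4: ant0:(1,1)->N->(0,1) | ant1:(1,1)->N->(0,1)
  grid max=7 at (1,1)
Final grid:
  0 5 0 0
  0 7 0 0
  0 0 0 0
  0 0 0 0
Max pheromone 7 at (1,1)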